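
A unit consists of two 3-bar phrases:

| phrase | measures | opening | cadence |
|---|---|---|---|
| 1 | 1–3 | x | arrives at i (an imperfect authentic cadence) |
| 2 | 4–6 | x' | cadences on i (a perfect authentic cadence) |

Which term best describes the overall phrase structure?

Phrase 1 ends with an imperfect authentic cadence (weaker) and phrase 2 with a perfect authentic cadence (stronger): antecedent + consequent = a period.
The two phrases open with the same material (x / x'), so the period is parallel.

parallel period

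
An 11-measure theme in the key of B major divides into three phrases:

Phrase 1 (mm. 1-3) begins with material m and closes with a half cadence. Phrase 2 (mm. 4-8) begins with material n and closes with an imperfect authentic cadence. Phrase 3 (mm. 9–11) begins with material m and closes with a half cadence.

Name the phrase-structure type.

The final phrase closes with a half cadence, which is not stronger than the preceding imperfect authentic cadence; the 3 phrases lack an overall antecedent–consequent design and so form a phrase group.

phrase group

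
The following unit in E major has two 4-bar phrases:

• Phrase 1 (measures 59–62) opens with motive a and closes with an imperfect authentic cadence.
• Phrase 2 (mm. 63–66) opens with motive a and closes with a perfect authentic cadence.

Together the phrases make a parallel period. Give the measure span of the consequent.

The phrase ending with the weaker cadence (imperfect authentic cadence) is the antecedent; the one ending more conclusively (perfect authentic cadence) is the consequent. The consequent is measures 63–66.

measures 63–66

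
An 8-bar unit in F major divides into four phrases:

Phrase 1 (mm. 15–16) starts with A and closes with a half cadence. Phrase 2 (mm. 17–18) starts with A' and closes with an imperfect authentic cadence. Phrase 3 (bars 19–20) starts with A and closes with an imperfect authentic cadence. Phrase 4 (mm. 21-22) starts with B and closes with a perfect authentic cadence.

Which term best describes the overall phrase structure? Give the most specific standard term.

parallel double period

Four phrases in two halves: the first half (measures 15-18) ends with an imperfect authentic cadence, the second (mm. 19–22) with a perfect authentic cadence — a large antecedent–consequent pair, i.e. a double period.
Phrase 3 begins with the same material as phrase 1, making it parallel.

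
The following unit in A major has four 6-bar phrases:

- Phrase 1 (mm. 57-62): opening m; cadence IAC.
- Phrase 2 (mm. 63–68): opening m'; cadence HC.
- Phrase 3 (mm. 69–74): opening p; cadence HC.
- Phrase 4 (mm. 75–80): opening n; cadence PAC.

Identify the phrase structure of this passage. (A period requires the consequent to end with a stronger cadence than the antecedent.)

contrasting double period

Four phrases in two halves: the first half (bars 57–68) ends with a half cadence, the second (mm. 69-80) with a perfect authentic cadence — a large antecedent–consequent pair, i.e. a double period.
Phrase 3 begins with different material from phrase 1, making it contrasting.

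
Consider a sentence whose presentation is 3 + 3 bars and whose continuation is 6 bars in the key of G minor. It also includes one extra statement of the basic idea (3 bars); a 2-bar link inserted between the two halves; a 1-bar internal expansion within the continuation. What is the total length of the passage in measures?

18 measures

Basic sentence: 3 + 3 + 6 = 12 bars.
12 (basic form) + 3 (extra statement) + 2 (link) + 1 (internal expansion) = 18.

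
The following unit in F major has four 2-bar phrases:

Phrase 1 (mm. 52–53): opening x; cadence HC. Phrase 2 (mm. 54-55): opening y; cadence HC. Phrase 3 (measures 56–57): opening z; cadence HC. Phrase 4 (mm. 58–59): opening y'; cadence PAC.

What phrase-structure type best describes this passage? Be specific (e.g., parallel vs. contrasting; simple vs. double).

Four phrases in two halves: the first half (bars 52-55) ends with a half cadence, the second (mm. 56–59) with a perfect authentic cadence — a large antecedent–consequent pair, i.e. a double period.
Phrase 3 begins with different material from phrase 1, making it contrasting.

contrasting double period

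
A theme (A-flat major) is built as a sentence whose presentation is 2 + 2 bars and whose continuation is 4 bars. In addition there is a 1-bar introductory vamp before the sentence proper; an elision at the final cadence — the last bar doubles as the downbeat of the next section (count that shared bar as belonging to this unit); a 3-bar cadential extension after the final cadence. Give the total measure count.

Basic sentence: 2 + 2 + 4 = 8 bars.
8 (basic form) + 1 (introduction) + 3 (cadential extension) = 12.
The elision shares a bar with the next section but does not change this unit's count.

12 measures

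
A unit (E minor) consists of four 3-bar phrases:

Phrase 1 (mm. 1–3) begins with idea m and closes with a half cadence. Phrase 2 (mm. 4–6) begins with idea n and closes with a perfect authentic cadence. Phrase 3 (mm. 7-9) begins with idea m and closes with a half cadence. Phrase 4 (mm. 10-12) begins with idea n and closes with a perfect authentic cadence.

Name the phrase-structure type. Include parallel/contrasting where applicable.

The cadence pattern HC–PAC–HC–PAC is weak–strong twice, and phrases 3–4 restate phrases 1–2: a period heard twice, not a double period (which would end weakly at phrase 2).

repeated period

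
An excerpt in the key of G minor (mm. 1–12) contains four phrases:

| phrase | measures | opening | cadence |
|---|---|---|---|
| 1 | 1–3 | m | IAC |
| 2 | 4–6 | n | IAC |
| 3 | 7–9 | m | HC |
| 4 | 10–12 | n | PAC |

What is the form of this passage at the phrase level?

parallel double period

Four phrases in two halves: the first half (mm. 1-6) ends with an imperfect authentic cadence, the second (measures 7–12) with a perfect authentic cadence — a large antecedent–consequent pair, i.e. a double period.
Phrase 3 begins with the same material as phrase 1, making it parallel.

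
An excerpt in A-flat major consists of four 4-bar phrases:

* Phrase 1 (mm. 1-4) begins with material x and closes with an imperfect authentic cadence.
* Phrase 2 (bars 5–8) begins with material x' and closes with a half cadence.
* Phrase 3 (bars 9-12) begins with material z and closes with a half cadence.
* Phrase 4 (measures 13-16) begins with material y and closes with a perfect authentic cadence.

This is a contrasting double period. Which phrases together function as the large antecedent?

In a double period the first pair of phrases (ending half cadence) is the large antecedent and the second pair (ending perfect authentic cadence) is the large consequent; the antecedent is phrases 1 and 2.

phrases 1 and 2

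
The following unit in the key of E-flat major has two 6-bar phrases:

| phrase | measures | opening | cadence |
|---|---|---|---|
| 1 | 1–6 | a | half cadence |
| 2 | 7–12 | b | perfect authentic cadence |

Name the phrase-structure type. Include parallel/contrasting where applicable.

Phrase 1 ends with a half cadence (weaker) and phrase 2 with a perfect authentic cadence (stronger): antecedent + consequent = a period.
The two phrases open with different material (a / b), so the period is contrasting.

contrasting period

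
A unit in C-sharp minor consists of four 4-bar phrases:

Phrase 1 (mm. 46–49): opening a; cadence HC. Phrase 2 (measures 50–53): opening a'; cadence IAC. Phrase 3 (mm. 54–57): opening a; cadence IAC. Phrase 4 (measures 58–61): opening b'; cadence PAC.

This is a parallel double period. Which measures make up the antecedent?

measures 46–53

In a double period the first pair of phrases (ending imperfect authentic cadence) is the large antecedent and the second pair (ending perfect authentic cadence) is the large consequent; the antecedent is measures 46–53.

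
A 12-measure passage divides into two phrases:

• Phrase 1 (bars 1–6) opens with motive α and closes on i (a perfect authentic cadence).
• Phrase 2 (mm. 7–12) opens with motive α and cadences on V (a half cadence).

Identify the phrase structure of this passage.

phrase group

The second phrase closes with a half cadence, which is not stronger than the first phrase's perfect authentic cadence; without a weak→strong cadential pair there is no antecedent–consequent relationship, so this is a phrase group rather than a period.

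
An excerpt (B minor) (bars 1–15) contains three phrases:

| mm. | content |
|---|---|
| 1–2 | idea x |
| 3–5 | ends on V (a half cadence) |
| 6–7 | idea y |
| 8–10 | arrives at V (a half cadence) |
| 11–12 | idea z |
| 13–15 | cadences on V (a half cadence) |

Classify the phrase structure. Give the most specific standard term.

The final phrase closes with a half cadence, which is not stronger than the preceding half cadence; the 3 phrases lack an overall antecedent–consequent design and so form a phrase group.

phrase group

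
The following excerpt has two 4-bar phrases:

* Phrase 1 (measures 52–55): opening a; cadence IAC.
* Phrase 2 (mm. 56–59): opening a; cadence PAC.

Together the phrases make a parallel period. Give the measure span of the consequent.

measures 56–59

The phrase ending with the weaker cadence (imperfect authentic cadence) is the antecedent; the one ending more conclusively (perfect authentic cadence) is the consequent. The consequent is measures 56–59.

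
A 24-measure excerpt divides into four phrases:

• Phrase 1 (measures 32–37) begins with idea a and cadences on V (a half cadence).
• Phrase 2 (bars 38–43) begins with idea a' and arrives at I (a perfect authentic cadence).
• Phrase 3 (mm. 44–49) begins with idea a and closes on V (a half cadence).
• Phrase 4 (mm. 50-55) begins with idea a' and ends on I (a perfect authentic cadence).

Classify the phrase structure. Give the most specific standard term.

The cadence pattern HC–PAC–HC–PAC is weak–strong twice, and phrases 3–4 restate phrases 1–2: a period heard twice, not a double period (which would end weakly at phrase 2).

repeated period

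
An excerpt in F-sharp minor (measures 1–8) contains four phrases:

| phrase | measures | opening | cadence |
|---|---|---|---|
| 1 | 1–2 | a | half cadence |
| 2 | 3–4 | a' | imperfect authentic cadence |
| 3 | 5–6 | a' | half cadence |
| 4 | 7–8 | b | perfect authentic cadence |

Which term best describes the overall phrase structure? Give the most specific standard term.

parallel double period

Four phrases in two halves: the first half (mm. 1–4) ends with an imperfect authentic cadence, the second (bars 5–8) with a perfect authentic cadence — a large antecedent–consequent pair, i.e. a double period.
Phrase 3 begins with the same material as phrase 1, making it parallel.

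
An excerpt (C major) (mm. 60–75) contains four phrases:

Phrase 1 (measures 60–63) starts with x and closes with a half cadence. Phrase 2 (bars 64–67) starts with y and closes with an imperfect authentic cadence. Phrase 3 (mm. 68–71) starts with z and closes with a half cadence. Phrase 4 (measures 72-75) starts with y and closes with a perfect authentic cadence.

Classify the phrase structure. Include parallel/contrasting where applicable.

contrasting double period

Four phrases in two halves: the first half (mm. 60-67) ends with an imperfect authentic cadence, the second (mm. 68-75) with a perfect authentic cadence — a large antecedent–consequent pair, i.e. a double period.
Phrase 3 begins with different material from phrase 1, making it contrasting.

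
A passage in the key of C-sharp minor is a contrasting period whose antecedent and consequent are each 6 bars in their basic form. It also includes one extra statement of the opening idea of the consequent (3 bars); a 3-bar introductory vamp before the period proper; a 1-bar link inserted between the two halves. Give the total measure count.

Basic contrasting period: 6 + 6 = 12 bars.
12 (basic form) + 3 (extra statement) + 3 (introduction) + 1 (link) = 19.

19 measures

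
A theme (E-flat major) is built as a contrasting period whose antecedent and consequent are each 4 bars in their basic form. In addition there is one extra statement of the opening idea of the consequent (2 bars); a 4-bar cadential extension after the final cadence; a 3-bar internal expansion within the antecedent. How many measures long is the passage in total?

Basic contrasting period: 4 + 4 = 8 bars.
8 (basic form) + 2 (extra statement) + 4 (cadential extension) + 3 (internal expansion) = 17.

17 measures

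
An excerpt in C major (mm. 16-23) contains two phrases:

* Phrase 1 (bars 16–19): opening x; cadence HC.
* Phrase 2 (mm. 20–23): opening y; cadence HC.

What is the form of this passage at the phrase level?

phrase group

The second phrase closes with a half cadence, which is not stronger than the first phrase's half cadence; without a weak→strong cadential pair there is no antecedent–consequent relationship, so this is a phrase group rather than a period.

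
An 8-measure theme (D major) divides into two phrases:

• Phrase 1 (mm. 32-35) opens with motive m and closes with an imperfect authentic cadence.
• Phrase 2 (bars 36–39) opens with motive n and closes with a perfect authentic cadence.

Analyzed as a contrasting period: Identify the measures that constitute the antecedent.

The antecedent is the phrase ending with the weaker cadence (imperfect authentic cadence, phrase 1) and the consequent the one ending more conclusively (perfect authentic cadence, phrase 2); the antecedent is mm. 32-35.

measures 32–35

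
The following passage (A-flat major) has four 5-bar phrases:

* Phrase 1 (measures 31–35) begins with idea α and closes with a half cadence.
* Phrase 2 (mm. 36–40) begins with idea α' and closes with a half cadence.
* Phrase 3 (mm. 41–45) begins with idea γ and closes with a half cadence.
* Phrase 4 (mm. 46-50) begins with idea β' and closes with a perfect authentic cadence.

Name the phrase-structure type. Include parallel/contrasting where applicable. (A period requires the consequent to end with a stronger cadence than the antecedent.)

Four phrases in two halves: the first half (mm. 31–40) ends with a half cadence, the second (mm. 41-50) with a perfect authentic cadence — a large antecedent–consequent pair, i.e. a double period.
Phrase 3 begins with different material from phrase 1, making it contrasting.

contrasting double period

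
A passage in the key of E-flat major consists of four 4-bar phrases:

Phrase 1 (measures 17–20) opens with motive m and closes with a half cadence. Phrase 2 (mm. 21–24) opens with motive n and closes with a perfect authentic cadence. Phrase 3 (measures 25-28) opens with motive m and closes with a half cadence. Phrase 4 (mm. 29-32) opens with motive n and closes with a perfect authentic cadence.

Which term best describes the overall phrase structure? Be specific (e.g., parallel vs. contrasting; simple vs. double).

The cadence pattern HC–PAC–HC–PAC is weak–strong twice, and phrases 3–4 restate phrases 1–2: a period heard twice, not a double period (which would end weakly at phrase 2).

repeated period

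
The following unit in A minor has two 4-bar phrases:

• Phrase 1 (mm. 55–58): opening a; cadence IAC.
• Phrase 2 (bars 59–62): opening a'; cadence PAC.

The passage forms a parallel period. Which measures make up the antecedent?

measures 55–58

The antecedent is the phrase ending with the weaker cadence (imperfect authentic cadence, phrase 1) and the consequent the one ending more conclusively (perfect authentic cadence, phrase 2); the antecedent is bars 55–58.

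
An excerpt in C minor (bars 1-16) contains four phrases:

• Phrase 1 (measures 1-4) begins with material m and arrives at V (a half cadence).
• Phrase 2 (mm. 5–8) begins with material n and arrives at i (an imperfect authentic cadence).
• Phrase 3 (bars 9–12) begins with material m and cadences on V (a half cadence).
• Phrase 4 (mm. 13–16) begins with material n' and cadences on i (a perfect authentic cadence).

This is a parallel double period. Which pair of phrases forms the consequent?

phrases 3 and 4

In a double period the first pair of phrases (ending imperfect authentic cadence) is the large antecedent and the second pair (ending perfect authentic cadence) is the large consequent; the consequent is phrases 3 and 4.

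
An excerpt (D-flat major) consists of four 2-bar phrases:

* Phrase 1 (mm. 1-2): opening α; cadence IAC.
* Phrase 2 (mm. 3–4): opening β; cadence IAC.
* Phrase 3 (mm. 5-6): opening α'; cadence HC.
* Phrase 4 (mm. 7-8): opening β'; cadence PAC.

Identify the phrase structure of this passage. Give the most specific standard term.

parallel double period

Four phrases in two halves: the first half (bars 1–4) ends with an imperfect authentic cadence, the second (bars 5-8) with a perfect authentic cadence — a large antecedent–consequent pair, i.e. a double period.
Phrase 3 begins with the same material as phrase 1, making it parallel.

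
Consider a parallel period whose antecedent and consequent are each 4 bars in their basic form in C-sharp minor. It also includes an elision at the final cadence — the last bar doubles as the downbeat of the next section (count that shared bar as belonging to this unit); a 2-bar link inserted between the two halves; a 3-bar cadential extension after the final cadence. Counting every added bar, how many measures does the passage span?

13 measures

Basic parallel period: 4 + 4 = 8 bars.
8 (basic form) + 2 (link) + 3 (cadential extension) = 13.
The elision shares a bar with the next section but does not change this unit's count.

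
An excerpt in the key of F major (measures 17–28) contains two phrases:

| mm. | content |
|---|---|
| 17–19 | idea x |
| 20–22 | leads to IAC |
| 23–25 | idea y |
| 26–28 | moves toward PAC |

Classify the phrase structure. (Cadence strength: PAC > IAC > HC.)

Phrase 1 ends with an imperfect authentic cadence (weaker) and phrase 2 with a perfect authentic cadence (stronger): antecedent + consequent = a period.
The two phrases open with different material (x / y), so the period is contrasting.

contrasting period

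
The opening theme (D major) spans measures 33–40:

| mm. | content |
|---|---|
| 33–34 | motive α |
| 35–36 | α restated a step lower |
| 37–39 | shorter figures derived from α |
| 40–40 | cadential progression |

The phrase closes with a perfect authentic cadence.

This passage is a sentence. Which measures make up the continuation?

measures 37–40

After the presentation (bars 33-36), the continuation covers the fragmentation through the cadence: mm. 37–40.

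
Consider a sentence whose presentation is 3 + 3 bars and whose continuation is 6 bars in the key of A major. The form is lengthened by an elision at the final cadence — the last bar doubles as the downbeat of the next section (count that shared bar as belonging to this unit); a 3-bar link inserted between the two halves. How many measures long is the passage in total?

15 measures

Basic sentence: 3 + 3 + 6 = 12 bars.
12 (basic form) + 3 (link) = 15.
The elision shares a bar with the next section but does not change this unit's count.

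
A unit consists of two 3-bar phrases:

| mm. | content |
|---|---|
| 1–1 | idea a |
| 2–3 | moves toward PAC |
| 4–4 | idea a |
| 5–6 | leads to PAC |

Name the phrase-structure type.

repeated phrase

Both phrases have the same opening (a) and the same cadence (perfect authentic cadence): the second is a restatement, not a consequent, so this is a repeated phrase rather than a period.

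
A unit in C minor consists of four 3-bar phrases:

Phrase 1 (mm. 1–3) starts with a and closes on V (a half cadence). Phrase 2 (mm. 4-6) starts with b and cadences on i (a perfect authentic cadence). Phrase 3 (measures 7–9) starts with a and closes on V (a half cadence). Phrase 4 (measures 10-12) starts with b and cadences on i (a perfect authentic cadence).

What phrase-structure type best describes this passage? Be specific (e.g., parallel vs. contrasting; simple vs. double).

repeated period

The cadence pattern HC–PAC–HC–PAC is weak–strong twice, and phrases 3–4 restate phrases 1–2: a period heard twice, not a double period (which would end weakly at phrase 2).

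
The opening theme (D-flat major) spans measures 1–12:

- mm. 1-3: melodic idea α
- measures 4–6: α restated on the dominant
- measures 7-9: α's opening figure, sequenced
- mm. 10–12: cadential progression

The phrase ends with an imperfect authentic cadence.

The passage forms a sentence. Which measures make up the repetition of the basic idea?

measures 4–6

The presentation of a sentence is the basic idea (mm. 1–3) plus its repetition (measures 4–6); the repetition of the basic idea is therefore bars 4–6.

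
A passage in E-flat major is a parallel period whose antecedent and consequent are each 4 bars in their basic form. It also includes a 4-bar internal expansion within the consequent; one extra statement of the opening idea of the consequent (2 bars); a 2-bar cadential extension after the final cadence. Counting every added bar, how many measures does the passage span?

Basic parallel period: 4 + 4 = 8 bars.
8 (basic form) + 4 (internal expansion) + 2 (extra statement) + 2 (cadential extension) = 16.

16 measures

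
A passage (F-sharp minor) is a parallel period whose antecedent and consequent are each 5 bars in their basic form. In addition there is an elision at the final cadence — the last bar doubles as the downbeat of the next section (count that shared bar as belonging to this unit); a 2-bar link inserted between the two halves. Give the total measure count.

Basic parallel period: 5 + 5 = 10 bars.
10 (basic form) + 2 (link) = 12.
The elision shares a bar with the next section but does not change this unit's count.

12 measures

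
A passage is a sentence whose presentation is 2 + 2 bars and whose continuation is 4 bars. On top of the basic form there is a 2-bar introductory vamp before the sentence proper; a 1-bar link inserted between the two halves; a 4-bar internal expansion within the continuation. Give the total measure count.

15 measures

Basic sentence: 2 + 2 + 4 = 8 bars.
8 (basic form) + 2 (introduction) + 1 (link) + 4 (internal expansion) = 15.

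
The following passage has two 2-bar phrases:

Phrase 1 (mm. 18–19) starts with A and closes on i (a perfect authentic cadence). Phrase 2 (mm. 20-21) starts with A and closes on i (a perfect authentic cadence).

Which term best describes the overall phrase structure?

repeated phrase

Both phrases have the same opening (A) and the same cadence (perfect authentic cadence): the second is a restatement, not a consequent, so this is a repeated phrase rather than a period.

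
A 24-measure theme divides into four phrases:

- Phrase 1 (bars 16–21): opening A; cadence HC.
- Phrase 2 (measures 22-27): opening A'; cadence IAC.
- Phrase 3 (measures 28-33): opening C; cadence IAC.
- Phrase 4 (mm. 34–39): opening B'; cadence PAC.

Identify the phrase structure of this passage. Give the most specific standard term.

Four phrases in two halves: the first half (mm. 16–27) ends with an imperfect authentic cadence, the second (bars 28–39) with a perfect authentic cadence — a large antecedent–consequent pair, i.e. a double period.
Phrase 3 begins with different material from phrase 1, making it contrasting.

contrasting double period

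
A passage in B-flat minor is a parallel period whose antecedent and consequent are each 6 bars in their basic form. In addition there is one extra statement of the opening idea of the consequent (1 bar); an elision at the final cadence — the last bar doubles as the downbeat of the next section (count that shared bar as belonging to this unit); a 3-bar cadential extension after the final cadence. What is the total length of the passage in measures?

Basic parallel period: 6 + 6 = 12 bars.
12 (basic form) + 1 (extra statement) + 3 (cadential extension) = 16.
The elision shares a bar with the next section but does not change this unit's count.

16 measures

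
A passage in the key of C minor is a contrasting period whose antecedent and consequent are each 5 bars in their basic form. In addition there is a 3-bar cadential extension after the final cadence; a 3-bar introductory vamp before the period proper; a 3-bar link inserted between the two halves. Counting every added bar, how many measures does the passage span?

Basic contrasting period: 5 + 5 = 10 bars.
10 (basic form) + 3 (cadential extension) + 3 (introduction) + 3 (link) = 19.

19 measures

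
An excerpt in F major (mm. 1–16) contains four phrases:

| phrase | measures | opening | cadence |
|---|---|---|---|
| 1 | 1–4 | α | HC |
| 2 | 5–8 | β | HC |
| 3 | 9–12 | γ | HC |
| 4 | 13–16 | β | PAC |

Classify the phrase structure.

contrasting double period

Four phrases in two halves: the first half (mm. 1-8) ends with a half cadence, the second (mm. 9-16) with a perfect authentic cadence — a large antecedent–consequent pair, i.e. a double period.
Phrase 3 begins with different material from phrase 1, making it contrasting.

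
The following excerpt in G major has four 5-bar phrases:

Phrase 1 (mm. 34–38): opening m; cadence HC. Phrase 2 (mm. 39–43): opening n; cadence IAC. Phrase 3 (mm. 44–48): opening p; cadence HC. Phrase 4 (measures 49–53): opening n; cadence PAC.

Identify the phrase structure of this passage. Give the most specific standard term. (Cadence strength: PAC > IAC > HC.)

contrasting double period

Four phrases in two halves: the first half (measures 34–43) ends with an imperfect authentic cadence, the second (mm. 44–53) with a perfect authentic cadence — a large antecedent–consequent pair, i.e. a double period.
Phrase 3 begins with different material from phrase 1, making it contrasting.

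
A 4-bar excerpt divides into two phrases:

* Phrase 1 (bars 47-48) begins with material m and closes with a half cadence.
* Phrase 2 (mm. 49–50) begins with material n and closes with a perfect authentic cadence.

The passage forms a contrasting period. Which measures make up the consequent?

The phrase ending with the weaker cadence (half cadence) is the antecedent; the one ending more conclusively (perfect authentic cadence) is the consequent. The consequent is measures 49–50.

measures 49–50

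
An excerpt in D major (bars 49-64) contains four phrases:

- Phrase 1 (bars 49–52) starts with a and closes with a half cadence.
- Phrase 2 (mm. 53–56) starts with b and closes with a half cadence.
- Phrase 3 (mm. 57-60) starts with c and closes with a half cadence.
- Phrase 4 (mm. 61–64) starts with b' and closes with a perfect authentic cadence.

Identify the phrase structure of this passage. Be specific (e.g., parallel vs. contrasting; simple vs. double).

Four phrases in two halves: the first half (mm. 49–56) ends with a half cadence, the second (mm. 57-64) with a perfect authentic cadence — a large antecedent–consequent pair, i.e. a double period.
Phrase 3 begins with different material from phrase 1, making it contrasting.

contrasting double period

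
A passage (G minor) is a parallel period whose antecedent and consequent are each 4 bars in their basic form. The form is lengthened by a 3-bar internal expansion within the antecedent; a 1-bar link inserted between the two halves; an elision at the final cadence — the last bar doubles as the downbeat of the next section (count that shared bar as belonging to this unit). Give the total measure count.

Basic parallel period: 4 + 4 = 8 bars.
8 (basic form) + 3 (internal expansion) + 1 (link) = 12.
The elision shares a bar with the next section but does not change this unit's count.

12 measures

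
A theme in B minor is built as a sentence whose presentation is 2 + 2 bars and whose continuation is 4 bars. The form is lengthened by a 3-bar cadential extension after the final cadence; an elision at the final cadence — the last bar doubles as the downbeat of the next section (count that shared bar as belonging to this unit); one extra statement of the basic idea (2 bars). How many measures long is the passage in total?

Basic sentence: 2 + 2 + 4 = 8 bars.
8 (basic form) + 3 (cadential extension) + 2 (extra statement) = 13.
The elision shares a bar with the next section but does not change this unit's count.

13 measures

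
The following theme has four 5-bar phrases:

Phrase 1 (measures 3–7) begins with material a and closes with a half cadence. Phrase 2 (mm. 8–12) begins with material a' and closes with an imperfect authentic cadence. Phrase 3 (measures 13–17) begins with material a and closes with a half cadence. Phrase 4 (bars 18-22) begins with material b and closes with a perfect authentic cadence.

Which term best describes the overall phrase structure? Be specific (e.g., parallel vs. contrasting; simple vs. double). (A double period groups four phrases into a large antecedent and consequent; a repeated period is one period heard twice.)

Four phrases in two halves: the first half (mm. 3–12) ends with an imperfect authentic cadence, the second (mm. 13–22) with a perfect authentic cadence — a large antecedent–consequent pair, i.e. a double period.
Phrase 3 begins with the same material as phrase 1, making it parallel.

parallel double period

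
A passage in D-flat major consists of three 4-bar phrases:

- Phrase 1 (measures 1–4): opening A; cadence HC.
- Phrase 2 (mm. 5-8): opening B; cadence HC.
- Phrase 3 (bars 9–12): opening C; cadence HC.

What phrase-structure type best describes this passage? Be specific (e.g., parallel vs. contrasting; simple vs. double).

phrase group

The final phrase closes with a half cadence, which is not stronger than the preceding half cadence; the 3 phrases lack an overall antecedent–consequent design and so form a phrase group.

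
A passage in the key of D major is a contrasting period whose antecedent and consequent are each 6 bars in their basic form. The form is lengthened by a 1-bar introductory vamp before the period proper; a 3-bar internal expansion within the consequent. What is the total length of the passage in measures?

Basic contrasting period: 6 + 6 = 12 bars.
12 (basic form) + 1 (introduction) + 3 (internal expansion) = 16.

16 measures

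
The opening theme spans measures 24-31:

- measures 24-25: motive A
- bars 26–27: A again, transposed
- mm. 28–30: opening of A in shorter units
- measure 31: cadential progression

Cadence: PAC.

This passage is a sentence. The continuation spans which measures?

After the presentation (measures 24–27), the continuation covers the fragmentation through the cadence: bars 28-31.

measures 28–31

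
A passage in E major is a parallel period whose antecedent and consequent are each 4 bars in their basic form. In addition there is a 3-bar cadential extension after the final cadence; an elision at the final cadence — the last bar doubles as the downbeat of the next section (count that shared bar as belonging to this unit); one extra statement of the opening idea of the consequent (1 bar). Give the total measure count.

Basic parallel period: 4 + 4 = 8 bars.
8 (basic form) + 3 (cadential extension) + 1 (extra statement) = 12.
The elision shares a bar with the next section but does not change this unit's count.

12 measures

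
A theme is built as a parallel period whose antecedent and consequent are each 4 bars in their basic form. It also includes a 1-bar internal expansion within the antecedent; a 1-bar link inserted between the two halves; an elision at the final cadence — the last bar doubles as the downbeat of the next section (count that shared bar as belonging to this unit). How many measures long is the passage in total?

10 measures

Basic parallel period: 4 + 4 = 8 bars.
8 (basic form) + 1 (internal expansion) + 1 (link) = 10.
The elision shares a bar with the next section but does not change this unit's count.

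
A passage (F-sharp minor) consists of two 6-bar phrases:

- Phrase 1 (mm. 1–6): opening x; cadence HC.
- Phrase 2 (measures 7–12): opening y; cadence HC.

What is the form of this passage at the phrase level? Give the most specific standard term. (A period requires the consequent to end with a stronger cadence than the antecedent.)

The second phrase closes with a half cadence, which is not stronger than the first phrase's half cadence; without a weak→strong cadential pair there is no antecedent–consequent relationship, so this is a phrase group rather than a period.

phrase group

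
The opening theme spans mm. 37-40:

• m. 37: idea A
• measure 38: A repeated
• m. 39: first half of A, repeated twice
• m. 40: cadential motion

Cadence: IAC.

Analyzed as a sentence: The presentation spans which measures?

The presentation of a sentence is the basic idea (measure 37) plus its repetition (measure 38); the presentation is therefore mm. 37–38.

measures 37–38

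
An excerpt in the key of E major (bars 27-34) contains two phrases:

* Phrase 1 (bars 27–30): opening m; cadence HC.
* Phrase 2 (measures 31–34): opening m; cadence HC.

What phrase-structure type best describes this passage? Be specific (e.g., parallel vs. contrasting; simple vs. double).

repeated phrase

Both phrases have the same opening (m) and the same cadence (half cadence): the second is a restatement, not a consequent, so this is a repeated phrase rather than a period.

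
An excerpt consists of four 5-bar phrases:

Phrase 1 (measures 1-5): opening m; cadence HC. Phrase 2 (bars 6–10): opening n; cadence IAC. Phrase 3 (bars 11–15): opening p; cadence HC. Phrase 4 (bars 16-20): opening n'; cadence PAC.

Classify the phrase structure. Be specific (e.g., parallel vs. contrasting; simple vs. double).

Four phrases in two halves: the first half (bars 1–10) ends with an imperfect authentic cadence, the second (mm. 11–20) with a perfect authentic cadence — a large antecedent–consequent pair, i.e. a double period.
Phrase 3 begins with different material from phrase 1, making it contrasting.

contrasting double period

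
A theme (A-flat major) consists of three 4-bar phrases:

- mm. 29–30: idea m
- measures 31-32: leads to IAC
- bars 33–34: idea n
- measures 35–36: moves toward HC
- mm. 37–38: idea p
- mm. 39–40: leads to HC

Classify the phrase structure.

phrase group

The final phrase closes with a half cadence, which is not stronger than the preceding half cadence; the 3 phrases lack an overall antecedent–consequent design and so form a phrase group.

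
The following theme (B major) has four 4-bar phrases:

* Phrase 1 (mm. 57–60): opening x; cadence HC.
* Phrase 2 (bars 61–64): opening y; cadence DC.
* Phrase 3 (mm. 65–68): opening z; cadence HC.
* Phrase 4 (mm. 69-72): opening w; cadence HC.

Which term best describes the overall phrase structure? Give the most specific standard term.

Phrase 4 ends with a half cadence, no stronger than phrase 2's deceptive cadence, so the four phrases do not form a double period; nor do phrases 3–4 duplicate 1–2, so it is not a repeated period. With no phrase reaching a conclusive cadence, the passage is a phrase group.

phrase group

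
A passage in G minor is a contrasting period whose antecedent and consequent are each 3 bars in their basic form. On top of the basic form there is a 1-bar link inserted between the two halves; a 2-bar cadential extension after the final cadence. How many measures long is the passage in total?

9 measures

Basic contrasting period: 3 + 3 = 6 bars.
6 (basic form) + 1 (link) + 2 (cadential extension) = 9.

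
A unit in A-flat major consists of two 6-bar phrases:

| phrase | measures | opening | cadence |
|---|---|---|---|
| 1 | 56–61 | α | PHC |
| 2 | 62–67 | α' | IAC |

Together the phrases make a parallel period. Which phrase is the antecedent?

The phrase ending with the weaker cadence (Phrygian half cadence) is the antecedent; the one ending more conclusively (imperfect authentic cadence) is the consequent. The antecedent is phrase 1.

phrase 1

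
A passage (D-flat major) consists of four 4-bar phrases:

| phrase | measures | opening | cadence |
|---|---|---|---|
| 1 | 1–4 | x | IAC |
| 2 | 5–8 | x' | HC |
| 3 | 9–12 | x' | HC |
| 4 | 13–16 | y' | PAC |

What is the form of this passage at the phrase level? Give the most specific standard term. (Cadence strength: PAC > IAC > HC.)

Four phrases in two halves: the first half (measures 1–8) ends with a half cadence, the second (measures 9–16) with a perfect authentic cadence — a large antecedent–consequent pair, i.e. a double period.
Phrase 3 begins with the same material as phrase 1, making it parallel.

parallel double period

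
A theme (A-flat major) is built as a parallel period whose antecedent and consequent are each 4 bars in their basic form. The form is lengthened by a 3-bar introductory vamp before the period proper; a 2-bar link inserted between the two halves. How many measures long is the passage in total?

13 measures

Basic parallel period: 4 + 4 = 8 bars.
8 (basic form) + 3 (introduction) + 2 (link) = 13.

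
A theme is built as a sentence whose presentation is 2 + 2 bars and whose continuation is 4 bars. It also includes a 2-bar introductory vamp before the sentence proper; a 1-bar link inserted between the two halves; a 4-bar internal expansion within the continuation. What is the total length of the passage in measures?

15 measures

Basic sentence: 2 + 2 + 4 = 8 bars.
8 (basic form) + 2 (introduction) + 1 (link) + 4 (internal expansion) = 15.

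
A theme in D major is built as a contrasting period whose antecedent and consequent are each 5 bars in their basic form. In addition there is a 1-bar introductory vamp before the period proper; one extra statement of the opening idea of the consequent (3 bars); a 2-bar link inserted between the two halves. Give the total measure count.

16 measures

Basic contrasting period: 5 + 5 = 10 bars.
10 (basic form) + 1 (introduction) + 3 (extra statement) + 2 (link) = 16.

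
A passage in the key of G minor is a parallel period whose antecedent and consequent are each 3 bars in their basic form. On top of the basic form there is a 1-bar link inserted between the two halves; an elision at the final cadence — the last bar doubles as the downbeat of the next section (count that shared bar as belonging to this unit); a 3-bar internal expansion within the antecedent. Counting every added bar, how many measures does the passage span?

10 measures

Basic parallel period: 3 + 3 = 6 bars.
6 (basic form) + 1 (link) + 3 (internal expansion) = 10.
The elision shares a bar with the next section but does not change this unit's count.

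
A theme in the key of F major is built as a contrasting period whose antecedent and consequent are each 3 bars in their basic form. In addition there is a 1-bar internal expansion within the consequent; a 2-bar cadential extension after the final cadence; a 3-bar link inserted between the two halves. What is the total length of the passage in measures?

12 measures

Basic contrasting period: 3 + 3 = 6 bars.
6 (basic form) + 1 (internal expansion) + 2 (cadential extension) + 3 (link) = 12.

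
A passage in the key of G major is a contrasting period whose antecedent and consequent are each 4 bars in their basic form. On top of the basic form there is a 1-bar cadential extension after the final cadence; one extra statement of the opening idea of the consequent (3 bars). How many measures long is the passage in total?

Basic contrasting period: 4 + 4 = 8 bars.
8 (basic form) + 1 (cadential extension) + 3 (extra statement) = 12.

12 measures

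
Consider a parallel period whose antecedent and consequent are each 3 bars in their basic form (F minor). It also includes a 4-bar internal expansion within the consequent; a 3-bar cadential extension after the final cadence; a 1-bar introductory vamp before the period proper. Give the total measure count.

14 measures

Basic parallel period: 3 + 3 = 6 bars.
6 (basic form) + 4 (internal expansion) + 3 (cadential extension) + 1 (introduction) = 14.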